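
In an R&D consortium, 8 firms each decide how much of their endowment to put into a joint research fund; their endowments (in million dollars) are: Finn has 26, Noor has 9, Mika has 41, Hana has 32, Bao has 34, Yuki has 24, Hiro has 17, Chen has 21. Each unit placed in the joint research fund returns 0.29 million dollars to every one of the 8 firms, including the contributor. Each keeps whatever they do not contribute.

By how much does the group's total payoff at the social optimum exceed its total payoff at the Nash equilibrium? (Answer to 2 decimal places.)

The private return per contributed unit is 0.29 < 1 for everyone, so the Nash equilibrium is zero contribution and the group total is Σ E_j = 26 + 9 + 41 + 32 + 34 + 24 + 17 + 21 = 204.
Each contributed unit returns 2.320 to the group, so the social optimum is full contribution by everyone: group total = 2.320 × 204 = 473.28.
Efficiency loss = (2.320 − 1) × 204 = 269.28.

269.28 million dollars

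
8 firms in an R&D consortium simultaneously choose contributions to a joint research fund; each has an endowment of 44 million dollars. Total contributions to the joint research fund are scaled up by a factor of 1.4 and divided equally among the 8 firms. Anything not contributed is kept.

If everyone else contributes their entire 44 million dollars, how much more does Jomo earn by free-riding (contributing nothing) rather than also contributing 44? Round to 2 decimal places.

Switching from a contribution of 44 to 0 lets Jomo keep an extra 44 million dollars, but lowers the joint research fund by 44, which costs Jomo their own share of that drop: 1.4/8 × 44 = 7.70.
Net gain = 44 − 7.70 = 36.30. The private return per contributed unit (0.1750) is below 1, so free-riding is indeed the best response regardless of what the others do.

36.30 million dollars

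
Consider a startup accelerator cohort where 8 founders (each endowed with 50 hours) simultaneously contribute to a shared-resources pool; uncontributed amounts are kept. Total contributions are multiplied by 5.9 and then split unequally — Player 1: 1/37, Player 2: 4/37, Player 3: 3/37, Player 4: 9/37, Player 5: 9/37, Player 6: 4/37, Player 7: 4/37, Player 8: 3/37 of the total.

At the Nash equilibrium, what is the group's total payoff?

Player j's private return per contributed unit is 5.9 × (j's share). Contributing is weakly dominant for j when that share is at least 1/5.9 = 0.1695, and contributing 0 is dominant otherwise.
Player 4 and Player 5 clear that bar, contributing 50 each; the remaining 6 contribute 0. Total contributed: 100.
The shared-resources pool pays out 5.9 × 100 = 590.00 in total (split across the unequal shares, but the aggregate is all that matters for the group sum).
The 6 free-riders keep 50 each, adding 300. Group total = 300 + 590.00 = 890.00.

890.00 hours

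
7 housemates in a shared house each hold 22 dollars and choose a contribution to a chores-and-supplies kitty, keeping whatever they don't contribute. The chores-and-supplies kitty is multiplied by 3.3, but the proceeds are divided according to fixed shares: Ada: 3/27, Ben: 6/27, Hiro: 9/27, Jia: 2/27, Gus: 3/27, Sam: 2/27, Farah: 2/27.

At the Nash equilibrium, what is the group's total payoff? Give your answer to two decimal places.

204.60 dollars

Each unit j contributes comes back to j as 3.3 × (j's share), so j prefers to contribute only if that share exceeds 1/3.3 = 0.3030; otherwise keeping the unit dominates.
Only Hiro (9/27) clears that bar, contributing 22; the remaining 6 contribute 0. Total contributed: 22.
The chores-and-supplies kitty pays out 3.3 × 22 = 72.60 in total (split across the unequal shares, but the aggregate is all that matters for the group sum).
The 6 free-riders keep 22 each, adding 132. Group total = 132 + 72.60 = 204.60.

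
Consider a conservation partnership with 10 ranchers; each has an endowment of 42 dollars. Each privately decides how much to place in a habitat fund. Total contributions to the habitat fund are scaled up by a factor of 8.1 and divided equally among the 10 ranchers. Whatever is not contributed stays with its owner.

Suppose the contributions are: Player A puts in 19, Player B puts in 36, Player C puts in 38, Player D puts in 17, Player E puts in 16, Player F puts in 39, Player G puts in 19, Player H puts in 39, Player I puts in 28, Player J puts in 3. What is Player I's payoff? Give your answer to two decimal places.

Total contributed: 19 + 36 + 38 + 17 + 16 + 39 + 19 + 39 + 28 + 3 = 254.
Each receives 8.1 × 254 / 10 = 205.74 from the habitat fund.
Player I keeps 42 − 28 = 14, so Player I's payoff is 14 + 205.74 = 219.74.

219.74 dollars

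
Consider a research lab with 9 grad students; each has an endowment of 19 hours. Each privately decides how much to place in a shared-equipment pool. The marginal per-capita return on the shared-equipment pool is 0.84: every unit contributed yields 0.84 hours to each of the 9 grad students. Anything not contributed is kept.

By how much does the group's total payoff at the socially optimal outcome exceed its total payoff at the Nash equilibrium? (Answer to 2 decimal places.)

The private return per contributed unit is 0.84 < 1, so contributing 0 is dominant for every player. At the Nash equilibrium everyone keeps their 19, and the group total is 9 × 19 = 171.
Each contributed unit returns 7.560 to the group as a whole (0.84 to each of 9 players), which exceeds 1, so the social optimum is full contribution: group total = 7.560 × 171 = 1292.76.
Efficiency loss = 1292.76 − 171 = 1121.76.

1121.76 hours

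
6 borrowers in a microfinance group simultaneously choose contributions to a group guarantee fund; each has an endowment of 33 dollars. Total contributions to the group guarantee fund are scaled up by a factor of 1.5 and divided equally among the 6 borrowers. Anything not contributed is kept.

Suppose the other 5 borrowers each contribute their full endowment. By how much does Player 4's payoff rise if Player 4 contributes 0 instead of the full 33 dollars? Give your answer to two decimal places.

24.75 dollars

Switching from a contribution of 33 to 0 lets Player 4 keep an extra 33 dollars, but lowers the group guarantee fund by 33, which costs Player 4 their own share of that drop: 1.5/6 × 33 = 8.25.
Net gain = 33 − 8.25 = 24.75. The private return per contributed unit (0.2500) is below 1, so free-riding is indeed the best response regardless of what the others do.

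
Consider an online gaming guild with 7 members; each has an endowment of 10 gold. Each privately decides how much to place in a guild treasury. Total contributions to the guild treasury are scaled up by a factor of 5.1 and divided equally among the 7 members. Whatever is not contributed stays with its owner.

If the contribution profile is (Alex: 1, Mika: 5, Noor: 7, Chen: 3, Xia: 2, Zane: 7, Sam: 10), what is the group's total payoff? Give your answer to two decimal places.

213.50 gold

Total contributed: 1 + 5 + 7 + 3 + 2 + 7 + 10 = 35; total kept: 7 × 10 − 35 = 35.
The guild treasury pays out 5.1 × 35 = 178.50 in aggregate.
Group total = 35 + 178.50 = 213.50.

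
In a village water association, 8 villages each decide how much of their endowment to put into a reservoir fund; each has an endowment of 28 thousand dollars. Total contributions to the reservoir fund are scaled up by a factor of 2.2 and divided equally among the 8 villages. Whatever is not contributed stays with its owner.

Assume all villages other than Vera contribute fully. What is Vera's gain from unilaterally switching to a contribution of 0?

Switching from a contribution of 28 to 0 lets Vera keep an extra 28 thousand dollars, but lowers the reservoir fund by 28, which costs Vera their own share of that drop: 2.2/8 × 28 = 7.70.
Net gain = 28 − 7.70 = 20.30. The private return per contributed unit (0.2750) is below 1, so free-riding is indeed the best response regardless of what the others do.

20.30 thousand dollars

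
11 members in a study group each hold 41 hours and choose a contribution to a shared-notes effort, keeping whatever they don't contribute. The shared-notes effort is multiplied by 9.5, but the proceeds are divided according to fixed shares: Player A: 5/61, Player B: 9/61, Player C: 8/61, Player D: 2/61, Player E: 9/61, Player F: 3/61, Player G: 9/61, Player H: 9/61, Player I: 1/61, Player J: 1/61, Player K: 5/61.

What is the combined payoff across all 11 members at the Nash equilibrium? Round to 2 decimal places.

2193.50 hours

Each unit j contributes comes back to j as 9.5 × (j's share), so j prefers to contribute only if that share exceeds 1/9.5 = 0.1053; otherwise keeping the unit dominates.
Player B, Player C, Player E, Player G and Player H are above the threshold, contributing 41 each; the remaining 6 contribute 0. Total contributed: 205.
The shared-notes effort pays out 9.5 × 205 = 1947.50 in total (split across the unequal shares, but the aggregate is all that matters for the group sum).
The 6 free-riders keep 41 each, adding 246. Group total = 246 + 1947.50 = 2193.50.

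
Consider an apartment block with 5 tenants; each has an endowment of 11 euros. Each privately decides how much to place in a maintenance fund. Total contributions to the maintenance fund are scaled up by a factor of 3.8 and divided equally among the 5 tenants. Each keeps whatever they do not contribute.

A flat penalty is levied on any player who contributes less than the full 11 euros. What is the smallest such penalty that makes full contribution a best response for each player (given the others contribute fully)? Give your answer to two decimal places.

2.64 euros

Given the others contribute fully, the best deviation is to contribute 0 (any partial contribution still incurs the fine and gives up units whose private return 0.7600 is below 1).
Deviating from 11 to 0 saves 11 euros but forfeits the deviator's share of the drop in the maintenance fund: 3.8/5 × 11 = 8.36.
So the deviation gain is 11 − 8.36 = 2.64, and the fine must be at least 2.64 euros to wipe it out.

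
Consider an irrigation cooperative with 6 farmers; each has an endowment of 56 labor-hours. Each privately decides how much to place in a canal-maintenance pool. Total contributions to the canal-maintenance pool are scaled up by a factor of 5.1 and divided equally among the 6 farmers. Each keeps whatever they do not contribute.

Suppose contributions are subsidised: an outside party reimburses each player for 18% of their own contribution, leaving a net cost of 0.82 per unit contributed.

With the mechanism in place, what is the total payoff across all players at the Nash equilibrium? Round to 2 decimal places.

1774.08 labor-hours

With the mechanism, a contributed unit returns (5.1/6) / 0.82 = 1.0366 per unit of net cost to the contributor — now above 1 — so contributing fully is weakly dominant for every player.
At the Nash equilibrium everyone contributes 56. Group total payoff = 6 × (56 × 0.18 + 5.1 × 56) = 1774.08.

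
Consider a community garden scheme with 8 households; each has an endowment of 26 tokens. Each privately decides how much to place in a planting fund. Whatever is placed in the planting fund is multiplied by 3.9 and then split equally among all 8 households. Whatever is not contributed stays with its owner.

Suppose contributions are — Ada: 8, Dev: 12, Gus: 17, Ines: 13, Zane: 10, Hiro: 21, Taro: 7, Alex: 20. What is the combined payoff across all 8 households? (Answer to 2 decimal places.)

Total contributed: 8 + 12 + 17 + 13 + 10 + 21 + 7 + 20 = 108; total kept: 8 × 26 − 108 = 100.
The planting fund pays out 3.9 × 108 = 421.20 in aggregate.
Group total = 100 + 421.20 = 521.20.

521.20 tokens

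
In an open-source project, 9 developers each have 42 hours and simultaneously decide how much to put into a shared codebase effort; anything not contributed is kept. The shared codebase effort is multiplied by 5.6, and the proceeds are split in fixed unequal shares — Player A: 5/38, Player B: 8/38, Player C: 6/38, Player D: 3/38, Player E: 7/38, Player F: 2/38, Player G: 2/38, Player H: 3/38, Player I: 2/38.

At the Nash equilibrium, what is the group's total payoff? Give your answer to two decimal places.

A player with share s gets back 5.6·s per unit contributed, so full contribution is dominant for anyone with s > 1/5.6 = 0.1786 and zero contribution is dominant for anyone below.
Player B and Player E are above the threshold, contributing 42 each; the remaining 7 contribute 0. Total contributed: 84.
The shared codebase effort pays out 5.6 × 84 = 470.40 in total (split across the unequal shares, but the aggregate is all that matters for the group sum).
The 7 free-riders keep 42 each, adding 294. Group total = 294 + 470.40 = 764.40.

764.40 hours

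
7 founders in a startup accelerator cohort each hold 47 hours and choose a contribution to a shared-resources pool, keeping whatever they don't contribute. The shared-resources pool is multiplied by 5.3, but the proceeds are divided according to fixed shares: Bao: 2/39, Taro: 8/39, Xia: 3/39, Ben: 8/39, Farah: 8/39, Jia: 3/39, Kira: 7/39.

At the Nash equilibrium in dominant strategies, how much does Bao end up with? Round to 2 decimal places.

Each unit j contributes comes back to j as 5.3 × (j's share), so j prefers to contribute only if that share exceeds 1/5.3 = 0.1887; otherwise keeping the unit dominates.
Taro, Ben and Farah clear that bar, contributing 47 each; the remaining 4 contribute 0. Total contributed: 141.
Bao keeps 47 and receives 5.3 × 141 × 2/39 = 38.32 from the shared-resources pool, for a payoff of 85.32.

85.32 hours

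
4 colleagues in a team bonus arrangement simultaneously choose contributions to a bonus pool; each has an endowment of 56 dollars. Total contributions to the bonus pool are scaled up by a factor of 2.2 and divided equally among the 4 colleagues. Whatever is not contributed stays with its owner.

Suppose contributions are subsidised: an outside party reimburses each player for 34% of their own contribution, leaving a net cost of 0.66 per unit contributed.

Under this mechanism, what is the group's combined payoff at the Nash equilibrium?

224.00 dollars

The effective private return is (2.2/4) / 0.66 = 0.8333, which is still under 1, so the mechanism doesn't change anyone's dominant strategy: zero contribution.
At the Nash equilibrium no one contributes; group total payoff = 4 × 56 = 224.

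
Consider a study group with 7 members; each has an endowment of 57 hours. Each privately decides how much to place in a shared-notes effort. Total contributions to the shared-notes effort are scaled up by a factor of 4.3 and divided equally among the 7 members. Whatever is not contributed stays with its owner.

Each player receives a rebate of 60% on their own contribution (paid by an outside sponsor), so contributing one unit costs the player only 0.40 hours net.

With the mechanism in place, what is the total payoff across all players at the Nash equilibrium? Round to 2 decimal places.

Under the mechanism each unit contributed yields (4.3/7) / 0.40 = 1.5357 back to its contributor per unit of net cost, which exceeds 1, making full contribution the dominant choice for everyone.
So the Nash equilibrium is full contribution by all 7; the group earns 7 × (57 × 0.60 + 4.3 × 57) = 1955.10.

1955.10 hours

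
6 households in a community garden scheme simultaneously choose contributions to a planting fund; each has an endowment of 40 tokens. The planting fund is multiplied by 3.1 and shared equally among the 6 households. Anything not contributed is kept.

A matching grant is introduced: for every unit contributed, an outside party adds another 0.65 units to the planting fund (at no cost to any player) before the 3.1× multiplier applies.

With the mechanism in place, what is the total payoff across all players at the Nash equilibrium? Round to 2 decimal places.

The effective private return is 3.1 × 1.65 / 6 = 0.8525, which is still under 1, so the mechanism doesn't change anyone's dominant strategy: zero contribution.
At the Nash equilibrium no one contributes; group total payoff = 6 × 40 = 240.

240.00 tokens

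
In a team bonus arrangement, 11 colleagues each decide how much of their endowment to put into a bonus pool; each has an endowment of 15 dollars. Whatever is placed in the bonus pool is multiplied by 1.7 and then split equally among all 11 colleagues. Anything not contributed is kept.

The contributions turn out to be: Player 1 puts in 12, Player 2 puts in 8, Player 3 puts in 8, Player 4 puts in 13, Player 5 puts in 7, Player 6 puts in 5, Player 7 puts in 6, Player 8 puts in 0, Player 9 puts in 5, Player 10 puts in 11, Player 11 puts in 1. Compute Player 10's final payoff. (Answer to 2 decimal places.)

Total contributed: 12 + 8 + 8 + 13 + 7 + 5 + 6 + 0 + 5 + 11 + 1 = 76.
Each receives 1.7 × 76 / 11 = 11.75 from the bonus pool.
Player 10 keeps 15 − 11 = 4, so Player 10's payoff is 4 + 11.75 = 15.75.

15.75 dollars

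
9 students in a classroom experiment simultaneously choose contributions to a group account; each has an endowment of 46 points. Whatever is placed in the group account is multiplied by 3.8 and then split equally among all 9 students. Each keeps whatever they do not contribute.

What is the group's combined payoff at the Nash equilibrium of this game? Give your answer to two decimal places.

Each contributed unit returns 3.8/9 = 0.4222 to its contributor — below 1 — so contributing 0 is dominant for every player. At the Nash equilibrium everyone keeps their 46, and the group total is 9 × 46 = 414.

414.00 points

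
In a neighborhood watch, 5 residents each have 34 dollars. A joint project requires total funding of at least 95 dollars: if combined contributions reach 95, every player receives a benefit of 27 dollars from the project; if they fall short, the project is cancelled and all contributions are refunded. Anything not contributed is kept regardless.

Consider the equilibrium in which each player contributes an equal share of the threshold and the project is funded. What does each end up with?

Equal share of the threshold: 95/5 = 19.
At this profile no one gains by cutting their contribution: any cut drops the total below 95, the project is cancelled, contributions are refunded, and the deviator ends with 34, which is less than 34 − 19 + 27 = 42. Contributing more than 19 just wastes the excess. So contributing exactly 19 is a best response.
Each player's payoff: 34 − 19 + 27 = 42.

42 dollars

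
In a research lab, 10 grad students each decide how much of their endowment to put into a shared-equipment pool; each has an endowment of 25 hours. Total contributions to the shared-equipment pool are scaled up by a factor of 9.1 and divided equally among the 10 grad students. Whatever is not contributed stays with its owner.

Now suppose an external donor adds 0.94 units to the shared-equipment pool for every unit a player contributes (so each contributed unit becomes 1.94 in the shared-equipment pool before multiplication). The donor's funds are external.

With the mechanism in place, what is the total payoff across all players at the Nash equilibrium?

With the mechanism, a contributed unit returns 9.1 × 1.94 / 10 = 1.7654 per unit of net cost to the contributor — now above 1 — so contributing fully is weakly dominant for every player.
So the Nash equilibrium is full contribution by all 10; the group earns 9.1 × 1.94 × 250 = 4413.50.

4413.50 hours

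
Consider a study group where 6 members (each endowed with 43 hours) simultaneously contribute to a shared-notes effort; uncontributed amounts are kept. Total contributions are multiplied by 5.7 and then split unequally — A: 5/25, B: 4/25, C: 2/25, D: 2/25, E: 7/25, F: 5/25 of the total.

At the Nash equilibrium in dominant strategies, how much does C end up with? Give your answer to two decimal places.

101.82 hours

For player j, contributing a unit is worthwhile iff 5.7 × (j's share) ≥ 1, i.e. iff j's share is at least 0.1754.
A, E and F clear that bar, contributing 43 each; the remaining 3 contribute 0. Total contributed: 129.
C keeps 43 and receives 5.7 × 129 × 2/25 = 58.82 from the shared-notes effort, for a payoff of 101.82.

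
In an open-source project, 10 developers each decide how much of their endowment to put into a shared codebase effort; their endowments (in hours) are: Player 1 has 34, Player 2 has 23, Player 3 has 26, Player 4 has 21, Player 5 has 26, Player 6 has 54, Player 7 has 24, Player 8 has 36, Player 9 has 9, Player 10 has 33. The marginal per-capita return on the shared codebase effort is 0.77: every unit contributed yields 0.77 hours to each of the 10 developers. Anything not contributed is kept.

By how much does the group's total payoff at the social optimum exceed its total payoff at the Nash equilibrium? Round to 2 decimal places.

1916.20 hours

The private return per contributed unit is 0.77 < 1 for everyone, so the Nash equilibrium is zero contribution and the group total is Σ E_j = 34 + 23 + 26 + 21 + 26 + 54 + 24 + 36 + 9 + 33 = 286.
Each contributed unit returns 7.700 to the group, so the social optimum is full contribution by everyone: group total = 7.700 × 286 = 2202.20.
Efficiency loss = (7.700 − 1) × 286 = 1916.20.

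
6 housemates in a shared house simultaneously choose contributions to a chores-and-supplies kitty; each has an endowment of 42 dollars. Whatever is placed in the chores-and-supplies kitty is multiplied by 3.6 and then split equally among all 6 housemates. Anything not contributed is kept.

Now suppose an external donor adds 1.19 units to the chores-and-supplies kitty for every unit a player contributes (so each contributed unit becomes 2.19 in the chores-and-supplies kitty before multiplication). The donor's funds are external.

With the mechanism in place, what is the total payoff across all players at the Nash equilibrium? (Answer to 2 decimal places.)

1986.77 dollars

The effective private return per unit is now 3.6 × 2.19 / 6 = 1.3140 > 1, so every player's dominant strategy flips to full contribution.
At the Nash equilibrium everyone contributes 42. Group total payoff = 3.6 × 2.19 × 252 = 1986.77.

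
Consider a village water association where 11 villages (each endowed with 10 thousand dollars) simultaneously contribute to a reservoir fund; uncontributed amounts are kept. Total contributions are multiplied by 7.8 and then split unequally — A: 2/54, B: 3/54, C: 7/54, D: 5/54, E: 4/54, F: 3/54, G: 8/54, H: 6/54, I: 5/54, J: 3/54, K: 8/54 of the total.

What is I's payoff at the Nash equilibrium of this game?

31.67 thousand dollars

Player j's private return per contributed unit is 7.8 × (j's share). Contributing is weakly dominant for j when that share is at least 1/7.8 = 0.1282, and contributing 0 is dominant otherwise.
C, G and K clear that bar, contributing 10 each; the remaining 8 contribute 0. Total contributed: 30.
I keeps 10 and receives 7.8 × 30 × 5/54 = 21.67 from the reservoir fund, for a payoff of 31.67.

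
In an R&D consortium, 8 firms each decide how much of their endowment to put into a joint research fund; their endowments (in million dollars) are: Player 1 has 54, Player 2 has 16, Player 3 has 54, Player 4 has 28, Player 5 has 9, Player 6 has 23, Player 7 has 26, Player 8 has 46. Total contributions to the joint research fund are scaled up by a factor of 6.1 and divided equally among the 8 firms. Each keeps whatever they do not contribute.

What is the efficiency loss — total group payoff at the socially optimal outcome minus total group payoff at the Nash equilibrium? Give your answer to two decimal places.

1305.60 million dollars

The private return per contributed unit is 6.1/8 = 0.7625 < 1 for every player regardless of endowment, so the Nash equilibrium is zero contribution and the group total is Σ E_j = 54 + 16 + 54 + 28 + 9 + 23 + 26 + 46 = 256.
Each contributed unit returns 6.100 to the group, so the social optimum is full contribution by everyone: group total = 6.100 × 256 = 1561.60.
Efficiency loss = (6.100 − 1) × 256 = 1305.60.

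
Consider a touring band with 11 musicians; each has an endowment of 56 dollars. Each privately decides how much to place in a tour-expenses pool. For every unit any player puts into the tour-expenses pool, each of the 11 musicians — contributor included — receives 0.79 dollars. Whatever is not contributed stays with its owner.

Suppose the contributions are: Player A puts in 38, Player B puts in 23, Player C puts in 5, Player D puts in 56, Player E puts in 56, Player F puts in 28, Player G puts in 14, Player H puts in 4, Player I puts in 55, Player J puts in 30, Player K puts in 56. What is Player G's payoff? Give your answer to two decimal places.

Total contributed: 38 + 23 + 5 + 56 + 56 + 28 + 14 + 4 + 55 + 30 + 56 = 365.
Each receives 0.79 × 365 = 288.35 from the tour-expenses pool.
Player G keeps 56 − 14 = 42, so Player G's payoff is 42 + 288.35 = 330.35.

330.35 dollars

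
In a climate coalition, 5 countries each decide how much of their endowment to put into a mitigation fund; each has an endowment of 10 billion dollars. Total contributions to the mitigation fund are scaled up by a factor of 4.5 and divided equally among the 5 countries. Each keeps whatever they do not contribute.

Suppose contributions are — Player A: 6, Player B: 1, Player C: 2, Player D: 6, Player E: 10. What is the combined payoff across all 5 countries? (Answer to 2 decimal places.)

137.50 billion dollars

Total contributed: 6 + 1 + 2 + 6 + 10 = 25; total kept: 5 × 10 − 25 = 25.
The mitigation fund pays out 4.5 × 25 = 112.50 in aggregate.
Group total = 25 + 112.50 = 137.50.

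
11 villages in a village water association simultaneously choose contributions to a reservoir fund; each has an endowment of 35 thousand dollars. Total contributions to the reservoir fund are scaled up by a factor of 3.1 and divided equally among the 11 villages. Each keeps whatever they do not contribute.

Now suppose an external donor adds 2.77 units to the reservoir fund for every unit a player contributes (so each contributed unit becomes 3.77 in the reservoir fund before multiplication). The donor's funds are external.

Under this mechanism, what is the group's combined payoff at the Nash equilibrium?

4499.50 thousand dollars

Under the mechanism each unit contributed yields 3.1 × 3.77 / 11 = 1.0625 back to its contributor per unit of net cost, which exceeds 1, making full contribution the dominant choice for everyone.
So the Nash equilibrium is full contribution by all 11; the group earns 3.1 × 3.77 × 385 = 4499.50.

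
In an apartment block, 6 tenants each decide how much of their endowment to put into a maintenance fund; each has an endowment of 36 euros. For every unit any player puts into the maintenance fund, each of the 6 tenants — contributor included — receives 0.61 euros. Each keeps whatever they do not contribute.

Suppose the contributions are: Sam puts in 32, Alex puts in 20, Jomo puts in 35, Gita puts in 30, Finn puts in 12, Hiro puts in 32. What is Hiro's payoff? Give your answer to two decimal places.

Total contributed: 32 + 20 + 35 + 30 + 12 + 32 = 161.
Each receives 0.61 × 161 = 98.21 from the maintenance fund.
Hiro keeps 36 − 32 = 4, so Hiro's payoff is 4 + 98.21 = 102.21.

102.21 euros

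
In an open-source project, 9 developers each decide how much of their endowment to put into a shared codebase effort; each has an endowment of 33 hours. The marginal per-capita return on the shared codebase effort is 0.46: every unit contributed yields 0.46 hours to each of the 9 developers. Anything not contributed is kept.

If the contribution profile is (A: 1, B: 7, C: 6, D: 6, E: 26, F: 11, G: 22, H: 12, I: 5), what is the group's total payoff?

Total contributed: 1 + 7 + 6 + 6 + 26 + 11 + 22 + 12 + 5 = 96; total kept: 9 × 33 − 96 = 201.
The shared codebase effort pays out 0.46 × 9 × 96 = 397.44 in aggregate.
Group total = 201 + 397.44 = 598.44.

598.44 hours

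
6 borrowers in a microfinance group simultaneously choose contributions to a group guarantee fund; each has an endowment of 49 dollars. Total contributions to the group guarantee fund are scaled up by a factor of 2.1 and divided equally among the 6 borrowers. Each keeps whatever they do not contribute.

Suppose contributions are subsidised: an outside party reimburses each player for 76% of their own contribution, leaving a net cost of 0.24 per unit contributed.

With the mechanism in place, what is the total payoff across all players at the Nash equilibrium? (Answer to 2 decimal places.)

With the mechanism, a contributed unit returns (2.1/6) / 0.24 = 1.4583 per unit of net cost to the contributor — now above 1 — so contributing fully is weakly dominant for every player.
So the Nash equilibrium is full contribution by all 6; the group earns 6 × (49 × 0.76 + 2.1 × 49) = 840.84.

840.84 dollars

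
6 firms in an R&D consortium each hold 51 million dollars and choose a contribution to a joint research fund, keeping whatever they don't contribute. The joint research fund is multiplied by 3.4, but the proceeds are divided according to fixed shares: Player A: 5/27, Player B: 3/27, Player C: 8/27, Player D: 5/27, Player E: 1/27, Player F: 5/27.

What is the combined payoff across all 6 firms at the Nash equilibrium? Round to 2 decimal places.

428.40 million dollars

For player j, contributing a unit is worthwhile iff 3.4 × (j's share) ≥ 1, i.e. iff j's share is at least 0.2941.
The only share above 0.2941 is Player C's 8/27, contributing 51; the remaining 5 contribute 0. Total contributed: 51.
The joint research fund pays out 3.4 × 51 = 173.40 in total (split across the unequal shares, but the aggregate is all that matters for the group sum).
The 5 free-riders keep 51 each, adding 255. Group total = 255 + 173.40 = 428.40.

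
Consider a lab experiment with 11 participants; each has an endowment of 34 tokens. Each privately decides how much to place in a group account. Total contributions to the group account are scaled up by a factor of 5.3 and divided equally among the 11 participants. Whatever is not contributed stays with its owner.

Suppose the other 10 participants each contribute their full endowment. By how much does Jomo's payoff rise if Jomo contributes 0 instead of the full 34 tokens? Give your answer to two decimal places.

Switching from a contribution of 34 to 0 lets Jomo keep an extra 34 tokens, but lowers the group account by 34, which costs Jomo their own share of that drop: 5.3/11 × 34 = 16.38.
Net gain = 34 − 16.38 = 17.62. The private return per contributed unit (0.4818) is below 1, so free-riding is indeed the best response regardless of what the others do.

17.62 tokens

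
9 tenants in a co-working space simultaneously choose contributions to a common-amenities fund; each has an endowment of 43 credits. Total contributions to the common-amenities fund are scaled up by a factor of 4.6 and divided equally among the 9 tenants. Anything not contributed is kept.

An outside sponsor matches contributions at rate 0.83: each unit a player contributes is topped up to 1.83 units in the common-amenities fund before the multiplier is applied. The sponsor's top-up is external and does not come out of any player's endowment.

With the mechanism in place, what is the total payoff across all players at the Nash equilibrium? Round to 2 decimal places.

387.00 credits

With the mechanism, a contributed unit returns 4.6 × 1.83 / 9 = 0.9353 per unit of net cost — still below 1 — so contributing 0 remains dominant for every player.
At the Nash equilibrium no one contributes; group total payoff = 9 × 43 = 387.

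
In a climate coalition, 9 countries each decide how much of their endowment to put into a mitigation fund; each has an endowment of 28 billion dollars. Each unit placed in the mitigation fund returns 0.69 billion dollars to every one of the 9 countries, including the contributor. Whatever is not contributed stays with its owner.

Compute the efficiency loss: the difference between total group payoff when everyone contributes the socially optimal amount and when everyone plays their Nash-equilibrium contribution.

The private return per contributed unit is 0.69 < 1, so contributing 0 is dominant for every player. At the Nash equilibrium everyone keeps their 28, and the group total is 9 × 28 = 252.
Each contributed unit returns 6.210 to the group as a whole (0.69 to each of 9 players), which exceeds 1, so the social optimum is full contribution: group total = 6.210 × 252 = 1564.92.
Efficiency loss = 1564.92 − 252 = 1312.92.

1312.92 billion dollars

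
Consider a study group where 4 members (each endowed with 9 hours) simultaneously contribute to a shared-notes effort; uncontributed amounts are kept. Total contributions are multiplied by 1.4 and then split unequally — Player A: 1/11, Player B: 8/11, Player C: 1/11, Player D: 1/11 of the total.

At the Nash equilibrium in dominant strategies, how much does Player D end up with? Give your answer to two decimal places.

10.15 hours

Each unit j contributes comes back to j as 1.4 × (j's share), so j prefers to contribute only if that share exceeds 1/1.4 = 0.7143; otherwise keeping the unit dominates.
The only share above 0.7143 is Player B's 8/11, contributing 9; the remaining 3 contribute 0. Total contributed: 9.
Player D keeps 9 and receives 1.4 × 9 × 1/11 = 1.15 from the shared-notes effort, for a payoff of 10.15.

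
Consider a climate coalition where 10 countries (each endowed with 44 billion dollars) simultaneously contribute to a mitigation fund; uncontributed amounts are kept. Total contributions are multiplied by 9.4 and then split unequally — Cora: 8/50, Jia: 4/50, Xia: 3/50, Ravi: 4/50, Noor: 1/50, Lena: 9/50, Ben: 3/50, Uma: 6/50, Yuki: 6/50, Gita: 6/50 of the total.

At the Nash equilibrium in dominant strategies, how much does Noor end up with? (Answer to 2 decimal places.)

85.36 billion dollars

For player j, contributing a unit is worthwhile iff 9.4 × (j's share) ≥ 1, i.e. iff j's share is at least 0.1064.
The shares above 0.1064 belong to Cora, Lena, Uma, Yuki and Gita, contributing 44 each; the remaining 5 contribute 0. Total contributed: 220.
Noor keeps 44 and receives 9.4 × 220 × 1/50 = 41.36 from the mitigation fund, for a payoff of 85.36.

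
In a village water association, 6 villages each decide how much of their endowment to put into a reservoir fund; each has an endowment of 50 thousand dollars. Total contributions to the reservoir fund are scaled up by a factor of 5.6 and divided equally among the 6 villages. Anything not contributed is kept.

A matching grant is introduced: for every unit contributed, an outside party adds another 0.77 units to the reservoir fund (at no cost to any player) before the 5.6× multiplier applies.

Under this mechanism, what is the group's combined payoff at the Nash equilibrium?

2973.60 thousand dollars

Under the mechanism each unit contributed yields 5.6 × 1.77 / 6 = 1.6520 back to its contributor per unit of net cost, which exceeds 1, making full contribution the dominant choice for everyone.
At the Nash equilibrium everyone contributes 50. Group total payoff = 5.6 × 1.77 × 300 = 2973.60.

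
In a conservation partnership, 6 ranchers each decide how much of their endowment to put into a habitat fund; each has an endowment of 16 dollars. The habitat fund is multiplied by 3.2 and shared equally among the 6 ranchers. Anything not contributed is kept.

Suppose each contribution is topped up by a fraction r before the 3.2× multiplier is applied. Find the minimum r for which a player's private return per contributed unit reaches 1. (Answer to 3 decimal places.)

0.875

With matching at rate r, one contributed unit becomes (1 + r) in the habitat fund and returns 3.2 × (1 + r) / 6 to the contributor.
Setting this equal to 1: 1 + r = 6/3.2 = 1.8750.
So the minimum matching rate is r = 1.8750 − 1 = 0.875.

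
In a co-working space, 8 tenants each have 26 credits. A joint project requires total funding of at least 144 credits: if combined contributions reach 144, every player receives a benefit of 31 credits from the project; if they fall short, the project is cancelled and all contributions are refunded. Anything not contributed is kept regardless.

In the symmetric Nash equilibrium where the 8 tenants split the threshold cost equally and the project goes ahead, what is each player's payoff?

Equal share of the threshold: 144/8 = 18.
At this profile no one gains by cutting their contribution: any cut drops the total below 144, the project is cancelled, contributions are refunded, and the deviator ends with 26, which is less than 26 − 18 + 31 = 39. Contributing more than 18 just wastes the excess. So contributing exactly 18 is a best response.
Each player's payoff: 26 − 18 + 31 = 39.

39 credits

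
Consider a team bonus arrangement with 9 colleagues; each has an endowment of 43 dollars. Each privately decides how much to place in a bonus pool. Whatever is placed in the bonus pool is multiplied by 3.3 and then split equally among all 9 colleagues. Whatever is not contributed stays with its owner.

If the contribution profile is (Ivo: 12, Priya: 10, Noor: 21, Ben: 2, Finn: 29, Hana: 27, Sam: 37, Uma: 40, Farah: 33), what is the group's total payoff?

Total contributed: 12 + 10 + 21 + 2 + 29 + 27 + 37 + 40 + 33 = 211; total kept: 9 × 43 − 211 = 176.
The bonus pool pays out 3.3 × 211 = 696.30 in aggregate.
Group total = 176 + 696.30 = 872.30.

872.30 dollars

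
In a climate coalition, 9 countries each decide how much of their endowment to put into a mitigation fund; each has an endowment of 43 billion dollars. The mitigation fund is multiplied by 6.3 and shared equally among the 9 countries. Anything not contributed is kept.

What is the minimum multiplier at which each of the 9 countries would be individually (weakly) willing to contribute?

9

A contributed unit returns (multiplier)/9 to its contributor.
This reaches 1 exactly when the multiplier is 9.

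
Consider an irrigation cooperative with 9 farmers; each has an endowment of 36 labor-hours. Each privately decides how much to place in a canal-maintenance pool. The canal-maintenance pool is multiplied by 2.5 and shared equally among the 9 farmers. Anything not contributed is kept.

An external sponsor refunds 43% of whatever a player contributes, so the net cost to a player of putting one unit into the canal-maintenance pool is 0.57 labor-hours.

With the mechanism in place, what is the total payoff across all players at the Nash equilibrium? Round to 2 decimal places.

With the mechanism, a contributed unit returns (2.5/9) / 0.57 = 0.4873 per unit of net cost — still below 1 — so contributing 0 remains dominant for every player.
Everyone keeps their endowment and the group total is 9 × 36 = 324.

324.00 labor-hours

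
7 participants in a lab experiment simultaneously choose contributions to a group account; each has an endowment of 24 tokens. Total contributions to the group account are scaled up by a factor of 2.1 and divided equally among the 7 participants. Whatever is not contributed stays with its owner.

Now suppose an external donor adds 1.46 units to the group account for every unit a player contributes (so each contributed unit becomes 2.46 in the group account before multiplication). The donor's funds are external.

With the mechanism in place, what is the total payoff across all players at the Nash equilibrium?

Even with the mechanism, each unit contributed returns only 2.1 × 2.46 / 7 = 0.7380 per unit of net cost, so contributing nothing is still dominant.
At the Nash equilibrium no one contributes; group total payoff = 7 × 24 = 168.

168.00 tokens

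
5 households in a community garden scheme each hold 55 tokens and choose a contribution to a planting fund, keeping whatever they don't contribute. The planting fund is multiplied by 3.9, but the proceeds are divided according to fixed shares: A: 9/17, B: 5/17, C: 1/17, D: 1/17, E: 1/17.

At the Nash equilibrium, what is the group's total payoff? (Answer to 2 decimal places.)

A player with share s gets back 3.9·s per unit contributed, so full contribution is dominant for anyone with s > 1/3.9 = 0.2564 and zero contribution is dominant for anyone below.
The shares above 0.2564 belong to A and B, contributing 55 each; the remaining 3 contribute 0. Total contributed: 110.
The planting fund pays out 3.9 × 110 = 429.00 in total (split across the unequal shares, but the aggregate is all that matters for the group sum).
The 3 free-riders keep 55 each, adding 165. Group total = 165 + 429.00 = 594.00.

594.00 tokens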